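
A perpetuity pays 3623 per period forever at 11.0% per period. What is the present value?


PV = PMT / i
= 3623 / 0.11
= 32936.3636


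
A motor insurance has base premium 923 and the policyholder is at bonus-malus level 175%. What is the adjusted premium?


adjusted = base * BM_level / 100
= 923 * 175 / 100
= 923 * 1.75
= 1615.25


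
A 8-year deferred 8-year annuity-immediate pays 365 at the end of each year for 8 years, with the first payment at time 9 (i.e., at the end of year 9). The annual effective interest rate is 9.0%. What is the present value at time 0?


PV at time 8 of the 8-year annuity-immediate:
a_n = 365 * (1-(1+0.09)^(-8))/0.09 = 2020.209
Discount back 8 years to time 0:
PV = 2020.209 * (1+0.09)^(-8)
= 2020.209 * 0.501866
= 1013.8748


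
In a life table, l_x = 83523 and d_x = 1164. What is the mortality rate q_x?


q_x = d_x / l_x
= 1164 / 83523
= 0.0139


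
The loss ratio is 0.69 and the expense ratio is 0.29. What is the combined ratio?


Combined ratio = loss ratio + expense ratio
= 0.69 + 0.29
= 0.98


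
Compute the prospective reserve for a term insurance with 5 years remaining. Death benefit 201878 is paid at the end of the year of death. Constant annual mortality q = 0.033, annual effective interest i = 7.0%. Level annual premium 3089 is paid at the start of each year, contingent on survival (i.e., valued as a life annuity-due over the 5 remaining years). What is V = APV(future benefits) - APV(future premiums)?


v = 1/(1+i) = 0.934579
APV(future benefits) per unit = sum_{k=0}^{4} k_p_x * q * v^(k+1) = 0.12724
APV(future benefits) = 201878 * 0.12724 = 25687.0289
Life annuity-due factor ä_{x:5} = sum_{k=0}^{4} k_p_x * v^k = 4.125672
APV(future premiums) = 3089 * 4.125672 = 12744.2014
V = 25687.0289 - 12744.2014
= 12942.8275


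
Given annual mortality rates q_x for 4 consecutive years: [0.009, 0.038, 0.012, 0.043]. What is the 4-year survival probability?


p_k = 1 - q_k for each year
Survival = product of (1 - q_k)
= 0.991 * 0.962 * 0.988 * 0.957
= 0.9014


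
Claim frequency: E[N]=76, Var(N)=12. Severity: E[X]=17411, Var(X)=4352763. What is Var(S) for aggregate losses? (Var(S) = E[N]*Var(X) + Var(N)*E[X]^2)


Var(S) = E[N]*Var(X) + Var(N)*E[X]^2
= 76*4352763 + 12*17411^2
= 330809988 + 3637715052
= 3.9685e+09


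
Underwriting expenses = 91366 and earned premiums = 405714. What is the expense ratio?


Expense ratio = expenses / premiums
= 91366 / 405714
= 0.2252


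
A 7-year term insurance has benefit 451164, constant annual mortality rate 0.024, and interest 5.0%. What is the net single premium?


NSP = benefit * sum_{k=0}^{n-1} k_p_x * q * v^(k+1)
With constant q=0.024, v=0.952381
Sum = 0.129876
NSP = 451164 * 0.129876
= 58595.5883


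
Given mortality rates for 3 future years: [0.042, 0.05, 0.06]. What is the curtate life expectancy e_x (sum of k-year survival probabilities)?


e_x = sum_{k=1}^{n} k_p_x
k_p_x values:
  1_p_x = 0.958
  2_p_x = 0.9101
  3_p_x = 0.855494
e_x = 2.7236


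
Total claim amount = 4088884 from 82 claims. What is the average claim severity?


severity = total / number
= 4088884 / 82
= 49864.439


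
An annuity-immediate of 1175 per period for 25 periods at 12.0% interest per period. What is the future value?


FV = PMT * ((1+i)^n - 1) / i
= 1175 * ((1.12)^25 - 1) / 0.12
= 1175 * (17.000064 - 1) / 0.12
= 156667.2973


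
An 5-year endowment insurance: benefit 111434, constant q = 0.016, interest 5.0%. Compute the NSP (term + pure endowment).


Term component = 7487.8768
Pure endowment = 5_p_x * v^5 * benefit = 0.922519 * 0.783526 * 111434 = 80546.508
NSP = 88034.3849


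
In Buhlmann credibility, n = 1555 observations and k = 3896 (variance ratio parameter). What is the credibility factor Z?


Z = n / (n + k)
= 1555 / (1555 + 3896)
= 1555 / 5451
= 0.2853


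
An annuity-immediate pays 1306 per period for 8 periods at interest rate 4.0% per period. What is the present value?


PV = PMT * (1 - (1+i)^(-n)) / i
= 1306 * (1 - (1+0.04)^(-8)) / 0.04
= 1306 * (1 - 0.73069) / 0.04
= 1306 * 6.732745
= 8792.9648


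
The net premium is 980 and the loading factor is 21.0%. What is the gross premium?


Gross = net * (1 + loading)
= 980 * (1 + 0.21)
= 980 * 1.21
= 1185.8


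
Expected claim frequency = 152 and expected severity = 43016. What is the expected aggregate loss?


E[S] = E[N] * E[X]
= 152 * 43016
= 6.5384e+06


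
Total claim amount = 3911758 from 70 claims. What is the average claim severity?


severity = total / number
= 3911758 / 70
= 55882.2571


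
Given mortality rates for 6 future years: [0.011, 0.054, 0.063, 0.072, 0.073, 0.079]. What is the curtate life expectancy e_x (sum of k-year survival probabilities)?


e_x = sum_{k=1}^{n} k_p_x
k_p_x values:
  1_p_x = 0.989
  2_p_x = 0.935594
  3_p_x = 0.876652
  4_p_x = 0.813533
  5_p_x = 0.754145
  6_p_x = 0.694567
e_x = 5.0635


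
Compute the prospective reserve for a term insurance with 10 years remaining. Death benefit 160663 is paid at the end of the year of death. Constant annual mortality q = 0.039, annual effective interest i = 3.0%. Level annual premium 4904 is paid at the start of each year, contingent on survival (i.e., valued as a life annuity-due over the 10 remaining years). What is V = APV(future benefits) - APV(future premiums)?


v = 1/(1+i) = 0.970874
APV(future benefits) per unit = sum_{k=0}^{9} k_p_x * q * v^(k+1) = 0.282679
APV(future benefits) = 160663 * 0.282679 = 45416.0898
Life annuity-due factor ä_{x:10} = sum_{k=0}^{9} k_p_x * v^k = 7.46563
APV(future premiums) = 4904 * 7.46563 = 36611.4515
V = 45416.0898 - 36611.4515
= 8804.6383


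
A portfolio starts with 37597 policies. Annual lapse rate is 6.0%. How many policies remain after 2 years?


remaining = initial * (1 - lapse)^years
= 37597 * (1 - 0.06)^2
= 37597 * 0.8836
= 33220.7092


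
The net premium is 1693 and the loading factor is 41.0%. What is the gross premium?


Gross = net * (1 + loading)
= 1693 * (1 + 0.41)
= 1693 * 1.41
= 2387.13


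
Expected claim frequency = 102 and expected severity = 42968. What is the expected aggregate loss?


E[S] = E[N] * E[X]
= 102 * 42968
= 4.3827e+06


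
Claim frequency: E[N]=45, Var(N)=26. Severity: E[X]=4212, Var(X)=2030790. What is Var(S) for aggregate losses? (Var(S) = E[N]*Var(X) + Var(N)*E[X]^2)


Var(S) = E[N]*Var(X) + Var(N)*E[X]^2
= 45*2030790 + 26*4212^2
= 91385550 + 461264544
= 5.5265e+08


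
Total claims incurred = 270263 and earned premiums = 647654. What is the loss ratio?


Loss ratio = claims / premiums
= 270263 / 647654
= 0.4173


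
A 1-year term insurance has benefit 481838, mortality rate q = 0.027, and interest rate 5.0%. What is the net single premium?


NSP = benefit * q * v
v = 1/(1+i) = 0.952381
NSP = 481838 * 0.027 * 0.952381
= 12390.12


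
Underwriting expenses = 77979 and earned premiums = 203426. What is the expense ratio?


Expense ratio = expenses / premiums
= 77979 / 203426
= 0.3833


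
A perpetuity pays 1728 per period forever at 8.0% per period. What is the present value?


PV = PMT / i
= 1728 / 0.08
= 21600.0


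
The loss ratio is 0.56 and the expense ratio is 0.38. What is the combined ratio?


Combined ratio = loss ratio + expense ratio
= 0.56 + 0.38
= 0.94


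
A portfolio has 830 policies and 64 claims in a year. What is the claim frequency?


frequency = claims / policies
= 64 / 830
= 0.0771


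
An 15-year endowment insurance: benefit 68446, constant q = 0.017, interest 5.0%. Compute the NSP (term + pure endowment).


Term component = 10907.5953
Pure endowment = 15_p_x * v^15 * benefit = 0.773219 * 0.481017 * 68446 = 25457.2422
NSP = 36364.8375


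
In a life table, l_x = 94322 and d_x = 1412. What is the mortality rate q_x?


q_x = d_x / l_x
= 1412 / 94322
= 0.015


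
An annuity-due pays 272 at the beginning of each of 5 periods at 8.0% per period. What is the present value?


PV_due = PMT * (1-(1+i)^(-n))/i * (1+i)
PV_immediate = 1086.0171
PV_due = 1086.0171 * 1.08
= 1172.8985


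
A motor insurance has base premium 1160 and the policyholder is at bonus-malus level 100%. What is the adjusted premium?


adjusted = base * BM_level / 100
= 1160 * 100 / 100
= 1160 * 1.0
= 1160.0


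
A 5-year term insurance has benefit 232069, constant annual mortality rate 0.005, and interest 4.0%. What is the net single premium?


NSP = benefit * sum_{k=0}^{n-1} k_p_x * q * v^(k+1)
With constant q=0.005, v=0.961538
Sum = 0.022046
NSP = 232069 * 0.022046
= 5116.2606


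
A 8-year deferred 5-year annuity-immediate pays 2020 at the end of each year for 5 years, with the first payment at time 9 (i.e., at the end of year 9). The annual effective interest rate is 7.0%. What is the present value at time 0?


PV at time 8 of the 5-year annuity-immediate:
a_n = 2020 * (1-(1+0.07)^(-5))/0.07 = 8282.3988
Discount back 8 years to time 0:
PV = 8282.3988 * (1+0.07)^(-8)
= 8282.3988 * 0.582009
= 4820.4315


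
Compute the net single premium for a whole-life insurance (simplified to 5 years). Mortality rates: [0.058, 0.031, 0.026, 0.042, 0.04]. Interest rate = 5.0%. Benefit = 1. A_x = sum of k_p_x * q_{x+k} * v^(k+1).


v = 0.952381
Year 0: k_p_x=1.0, q=0.058, term=0.055238
Year 1: k_p_x=0.942, q=0.031, term=0.026487
Year 2: k_p_x=0.912798, q=0.026, term=0.020501
Year 3: k_p_x=0.889065, q=0.042, term=0.03072
Year 4: k_p_x=0.851725, q=0.04, term=0.026694
A_x = 0.1596


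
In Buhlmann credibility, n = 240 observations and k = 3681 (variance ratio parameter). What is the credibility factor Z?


Z = n / (n + k)
= 240 / (240 + 3681)
= 240 / 3921
= 0.0612


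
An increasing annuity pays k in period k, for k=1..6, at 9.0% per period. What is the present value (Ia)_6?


(Ia)_n = sum_{k=1}^{n} k * v^k, v = 1/(1+i)
v = 0.917431
Sum computed term by term:
(Ia)_6 = 14.5783


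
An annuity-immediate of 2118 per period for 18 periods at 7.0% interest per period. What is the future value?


FV = PMT * ((1+i)^n - 1) / i
= 2118 * ((1.07)^18 - 1) / 0.07
= 2118 * (3.379932 - 1) / 0.07
= 72009.9509


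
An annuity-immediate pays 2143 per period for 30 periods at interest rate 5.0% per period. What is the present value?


PV = PMT * (1 - (1+i)^(-n)) / i
= 2143 * (1 - (1+0.05)^(-30)) / 0.05
= 2143 * (1 - 0.231377) / 0.05
= 2143 * 15.372451
= 32943.1626


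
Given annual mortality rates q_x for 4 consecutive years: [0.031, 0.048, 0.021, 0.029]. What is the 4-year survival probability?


p_k = 1 - q_k for each year
Survival = product of (1 - q_k)
= 0.969 * 0.952 * 0.979 * 0.971
= 0.8769


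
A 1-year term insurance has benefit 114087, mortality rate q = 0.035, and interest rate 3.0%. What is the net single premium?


NSP = benefit * q * v
v = 1/(1+i) = 0.970874
NSP = 114087 * 0.035 * 0.970874
= 3876.7427


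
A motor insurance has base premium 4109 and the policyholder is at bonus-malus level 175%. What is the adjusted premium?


adjusted = base * BM_level / 100
= 4109 * 175 / 100
= 4109 * 1.75
= 7190.75


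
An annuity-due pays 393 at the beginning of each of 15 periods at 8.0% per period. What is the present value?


PV_due = PMT * (1-(1+i)^(-n))/i * (1+i)
PV_immediate = 3363.8751
PV_due = 3363.8751 * 1.08
= 3632.9851


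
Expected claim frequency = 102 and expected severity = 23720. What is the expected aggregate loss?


E[S] = E[N] * E[X]
= 102 * 23720
= 2.4194e+06


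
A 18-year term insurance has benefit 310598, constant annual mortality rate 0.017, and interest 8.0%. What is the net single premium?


NSP = benefit * sum_{k=0}^{n-1} k_p_x * q * v^(k+1)
With constant q=0.017, v=0.925926
Sum = 0.143046
NSP = 310598 * 0.143046
= 44429.8284


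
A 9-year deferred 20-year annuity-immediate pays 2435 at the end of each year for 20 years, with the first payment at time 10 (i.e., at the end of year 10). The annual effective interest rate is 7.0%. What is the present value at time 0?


PV at time 9 of the 20-year annuity-immediate:
a_n = 2435 * (1-(1+0.07)^(-20))/0.07 = 25796.4247
Discount back 9 years to time 0:
PV = 25796.4247 * (1+0.07)^(-9)
= 25796.4247 * 0.543934
= 14031.5458


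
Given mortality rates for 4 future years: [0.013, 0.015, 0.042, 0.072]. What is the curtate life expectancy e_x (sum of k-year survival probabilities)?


e_x = sum_{k=1}^{n} k_p_x
k_p_x values:
  1_p_x = 0.987
  2_p_x = 0.972195
  3_p_x = 0.931363
  4_p_x = 0.864305
e_x = 3.7549


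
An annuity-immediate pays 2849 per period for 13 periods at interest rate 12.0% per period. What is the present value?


PV = PMT * (1 - (1+i)^(-n)) / i
= 2849 * (1 - (1+0.12)^(-13)) / 0.12
= 2849 * (1 - 0.229174) / 0.12
= 2849 * 6.423548
= 18300.6894


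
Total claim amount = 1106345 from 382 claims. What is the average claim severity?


severity = total / number
= 1106345 / 382
= 2896.1911


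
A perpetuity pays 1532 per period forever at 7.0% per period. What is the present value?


PV = PMT / i
= 1532 / 0.07
= 21885.7143


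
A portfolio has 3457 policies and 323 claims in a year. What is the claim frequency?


frequency = claims / policies
= 323 / 3457
= 0.0934


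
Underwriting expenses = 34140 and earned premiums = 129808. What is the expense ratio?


Expense ratio = expenses / premiums
= 34140 / 129808
= 0.263


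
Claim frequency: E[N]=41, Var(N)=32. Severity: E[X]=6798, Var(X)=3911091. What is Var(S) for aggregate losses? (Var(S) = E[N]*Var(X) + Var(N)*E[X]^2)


Var(S) = E[N]*Var(X) + Var(N)*E[X]^2
= 41*3911091 + 32*6798^2
= 160354731 + 1478809728
= 1.6392e+09


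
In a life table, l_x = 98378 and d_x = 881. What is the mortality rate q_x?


q_x = d_x / l_x
= 881 / 98378
= 0.009


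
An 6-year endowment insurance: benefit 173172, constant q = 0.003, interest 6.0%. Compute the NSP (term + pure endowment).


Term component = 2536.8375
Pure endowment = 6_p_x * v^6 * benefit = 0.982134 * 0.704961 * 173172 = 119898.412
NSP = 122435.2495


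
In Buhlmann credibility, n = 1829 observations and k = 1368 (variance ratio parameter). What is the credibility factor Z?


Z = n / (n + k)
= 1829 / (1829 + 1368)
= 1829 / 3197
= 0.5721


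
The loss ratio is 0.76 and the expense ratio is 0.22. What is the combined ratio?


Combined ratio = loss ratio + expense ratio
= 0.76 + 0.22
= 0.98


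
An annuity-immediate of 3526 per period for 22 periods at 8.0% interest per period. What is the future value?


FV = PMT * ((1+i)^n - 1) / i
= 3526 * ((1.08)^22 - 1) / 0.08
= 3526 * (5.43654 - 1) / 0.08
= 195540.5187


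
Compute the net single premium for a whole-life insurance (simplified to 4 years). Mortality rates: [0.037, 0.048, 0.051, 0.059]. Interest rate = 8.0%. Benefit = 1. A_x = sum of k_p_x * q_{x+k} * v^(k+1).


v = 0.925926
Year 0: k_p_x=1.0, q=0.037, term=0.034259
Year 1: k_p_x=0.963, q=0.048, term=0.03963
Year 2: k_p_x=0.916776, q=0.051, term=0.037116
Year 3: k_p_x=0.87002, q=0.059, term=0.03773
A_x = 0.1487


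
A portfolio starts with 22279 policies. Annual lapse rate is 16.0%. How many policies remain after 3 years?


remaining = initial * (1 - lapse)^years
= 22279 * (1 - 0.16)^3
= 22279 * 0.592704
= 13204.8524


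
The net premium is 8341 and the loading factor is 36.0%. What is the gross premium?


Gross = net * (1 + loading)
= 8341 * (1 + 0.36)
= 8341 * 1.36
= 11343.76


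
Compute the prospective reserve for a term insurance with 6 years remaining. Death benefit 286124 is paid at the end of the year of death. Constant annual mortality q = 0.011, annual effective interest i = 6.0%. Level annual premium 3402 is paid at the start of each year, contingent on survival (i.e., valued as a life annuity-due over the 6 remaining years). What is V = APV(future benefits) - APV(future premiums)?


v = 1/(1+i) = 0.943396
APV(future benefits) per unit = sum_{k=0}^{5} k_p_x * q * v^(k+1) = 0.052723
APV(future benefits) = 286124 * 0.052723 = 15085.447
Life annuity-due factor ä_{x:6} = sum_{k=0}^{5} k_p_x * v^k = 5.080624
APV(future premiums) = 3402 * 5.080624 = 17284.2837
V = 15085.447 - 17284.2837
= -2198.8367


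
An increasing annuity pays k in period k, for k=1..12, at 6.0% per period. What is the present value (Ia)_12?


(Ia)_n = sum_{k=1}^{n} k * v^k, v = 1/(1+i)
v = 0.943396
Sum computed term by term:
(Ia)_12 = 48.7207


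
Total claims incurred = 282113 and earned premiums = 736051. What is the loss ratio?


Loss ratio = claims / premiums
= 282113 / 736051
= 0.3833


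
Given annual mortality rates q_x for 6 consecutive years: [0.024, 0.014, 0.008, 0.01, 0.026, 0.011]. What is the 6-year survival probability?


p_k = 1 - q_k for each year
Survival = product of (1 - q_k)
= 0.976 * 0.986 * 0.992 * 0.99 * 0.974 * 0.989
= 0.9104


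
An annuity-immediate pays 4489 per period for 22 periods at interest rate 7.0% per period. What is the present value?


PV = PMT * (1 - (1+i)^(-n)) / i
= 4489 * (1 - (1+0.07)^(-22)) / 0.07
= 4489 * (1 - 0.225713) / 0.07
= 4489 * 11.06124
= 49653.9086


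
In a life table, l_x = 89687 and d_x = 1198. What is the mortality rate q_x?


q_x = d_x / l_x
= 1198 / 89687
= 0.0134


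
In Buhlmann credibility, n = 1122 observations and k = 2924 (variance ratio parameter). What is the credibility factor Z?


Z = n / (n + k)
= 1122 / (1122 + 2924)
= 1122 / 4046
= 0.2773


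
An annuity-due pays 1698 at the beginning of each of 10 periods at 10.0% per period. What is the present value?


PV_due = PMT * (1-(1+i)^(-n))/i * (1+i)
PV_immediate = 10433.4749
PV_due = 10433.4749 * 1.1
= 11476.8224


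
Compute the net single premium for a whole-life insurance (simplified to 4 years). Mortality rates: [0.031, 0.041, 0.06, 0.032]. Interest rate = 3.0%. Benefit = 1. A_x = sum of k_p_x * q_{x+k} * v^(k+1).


v = 0.970874
Year 0: k_p_x=1.0, q=0.031, term=0.030097
Year 1: k_p_x=0.969, q=0.041, term=0.037448
Year 2: k_p_x=0.929271, q=0.06, term=0.051025
Year 3: k_p_x=0.873515, q=0.032, term=0.024835
A_x = 0.1434


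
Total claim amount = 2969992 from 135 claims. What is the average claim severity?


severity = total / number
= 2969992 / 135
= 21999.9407


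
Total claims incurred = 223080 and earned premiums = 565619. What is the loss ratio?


Loss ratio = claims / premiums
= 223080 / 565619
= 0.3944


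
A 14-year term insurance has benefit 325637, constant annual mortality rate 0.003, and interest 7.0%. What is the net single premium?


NSP = benefit * sum_{k=0}^{n-1} k_p_x * q * v^(k+1)
With constant q=0.003, v=0.934579
Sum = 0.025815
NSP = 325637 * 0.025815
= 8406.2153


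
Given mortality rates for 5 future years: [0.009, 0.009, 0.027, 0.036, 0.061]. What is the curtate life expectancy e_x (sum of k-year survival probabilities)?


e_x = sum_{k=1}^{n} k_p_x
k_p_x values:
  1_p_x = 0.991
  2_p_x = 0.982081
  3_p_x = 0.955565
  4_p_x = 0.921164
  5_p_x = 0.864973
e_x = 4.7148


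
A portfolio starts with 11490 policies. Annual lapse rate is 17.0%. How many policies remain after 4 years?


remaining = initial * (1 - lapse)^years
= 11490 * (1 - 0.17)^4
= 11490 * 0.474583
= 5452.9611


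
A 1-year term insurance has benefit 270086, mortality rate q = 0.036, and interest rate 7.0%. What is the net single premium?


NSP = benefit * q * v
v = 1/(1+i) = 0.934579
NSP = 270086 * 0.036 * 0.934579
= 9087.0056


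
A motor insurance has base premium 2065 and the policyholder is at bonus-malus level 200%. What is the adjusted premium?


adjusted = base * BM_level / 100
= 2065 * 200 / 100
= 2065 * 2.0
= 4130.0


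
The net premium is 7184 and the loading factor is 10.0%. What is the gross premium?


Gross = net * (1 + loading)
= 7184 * (1 + 0.1)
= 7184 * 1.1
= 7902.4


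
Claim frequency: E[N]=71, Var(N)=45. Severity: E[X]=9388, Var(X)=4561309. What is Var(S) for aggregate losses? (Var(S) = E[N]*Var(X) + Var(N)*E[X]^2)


Var(S) = E[N]*Var(X) + Var(N)*E[X]^2
= 71*4561309 + 45*9388^2
= 323852939 + 3966054480
= 4.2899e+09


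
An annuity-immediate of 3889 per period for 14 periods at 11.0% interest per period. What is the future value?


FV = PMT * ((1+i)^n - 1) / i
= 3889 * ((1.11)^14 - 1) / 0.11
= 3889 * (4.310441 - 1) / 0.11
= 117039.1361


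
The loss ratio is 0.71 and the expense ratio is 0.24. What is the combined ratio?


Combined ratio = loss ratio + expense ratio
= 0.71 + 0.24
= 0.95


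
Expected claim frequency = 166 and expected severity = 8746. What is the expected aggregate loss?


E[S] = E[N] * E[X]
= 166 * 8746
= 1.4518e+06


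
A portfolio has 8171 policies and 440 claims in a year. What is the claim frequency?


frequency = claims / policies
= 440 / 8171
= 0.0538


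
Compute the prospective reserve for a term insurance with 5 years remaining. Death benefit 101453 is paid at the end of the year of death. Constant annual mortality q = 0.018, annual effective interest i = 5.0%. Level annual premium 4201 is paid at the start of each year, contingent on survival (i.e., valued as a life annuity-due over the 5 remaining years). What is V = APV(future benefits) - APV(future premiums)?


v = 1/(1+i) = 0.952381
APV(future benefits) per unit = sum_{k=0}^{4} k_p_x * q * v^(k+1) = 0.075308
APV(future benefits) = 101453 * 0.075308 = 7640.2483
Life annuity-due factor ä_{x:5} = sum_{k=0}^{4} k_p_x * v^k = 4.392981
APV(future premiums) = 4201 * 4.392981 = 18454.9153
V = 7640.2483 - 18454.9153
= -10814.6669


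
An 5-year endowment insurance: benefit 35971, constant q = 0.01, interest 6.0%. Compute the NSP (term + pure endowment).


Term component = 1486.9636
Pure endowment = 5_p_x * v^5 * benefit = 0.95099 * 0.747258 * 35971 = 25562.2547
NSP = 27049.2183


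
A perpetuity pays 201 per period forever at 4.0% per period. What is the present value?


PV = PMT / i
= 201 / 0.04
= 5025.0


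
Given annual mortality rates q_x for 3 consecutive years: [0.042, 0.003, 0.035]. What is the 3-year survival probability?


p_k = 1 - q_k for each year
Survival = product of (1 - q_k)
= 0.958 * 0.997 * 0.965
= 0.9217


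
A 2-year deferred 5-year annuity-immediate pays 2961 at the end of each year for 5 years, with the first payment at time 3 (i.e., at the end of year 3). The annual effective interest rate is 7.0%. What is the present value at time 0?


PV at time 2 of the 5-year annuity-immediate:
a_n = 2961 * (1-(1+0.07)^(-5))/0.07 = 12140.6846
Discount back 2 years to time 0:
PV = 12140.6846 * (1+0.07)^(-2)
= 12140.6846 * 0.873439
= 10604.1441


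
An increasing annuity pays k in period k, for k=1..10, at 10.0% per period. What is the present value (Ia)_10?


(Ia)_n = sum_{k=1}^{n} k * v^k, v = 1/(1+i)
v = 0.909091
Sum computed term by term:
(Ia)_10 = 29.0359


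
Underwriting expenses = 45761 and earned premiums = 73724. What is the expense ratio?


Expense ratio = expenses / premiums
= 45761 / 73724
= 0.6207


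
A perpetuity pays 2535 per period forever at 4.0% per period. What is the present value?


PV = PMT / i
= 2535 / 0.04
= 63375.0


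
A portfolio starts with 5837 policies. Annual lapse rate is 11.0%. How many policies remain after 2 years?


remaining = initial * (1 - lapse)^years
= 5837 * (1 - 0.11)^2
= 5837 * 0.7921
= 4623.4877


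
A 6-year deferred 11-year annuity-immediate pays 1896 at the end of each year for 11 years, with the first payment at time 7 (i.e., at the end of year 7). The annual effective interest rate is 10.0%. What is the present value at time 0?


PV at time 6 of the 11-year annuity-immediate:
a_n = 1896 * (1-(1+0.1)^(-11))/0.1 = 12314.6357
Discount back 6 years to time 0:
PV = 12314.6357 * (1+0.1)^(-6)
= 12314.6357 * 0.564474
= 6951.2908


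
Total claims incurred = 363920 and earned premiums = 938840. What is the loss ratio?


Loss ratio = claims / premiums
= 363920 / 938840
= 0.3876


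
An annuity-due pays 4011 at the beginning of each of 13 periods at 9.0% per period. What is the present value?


PV_due = PMT * (1-(1+i)^(-n))/i * (1+i)
PV_immediate = 30029.9716
PV_due = 30029.9716 * 1.09
= 32732.6691


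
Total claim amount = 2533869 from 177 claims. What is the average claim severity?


severity = total / number
= 2533869 / 177
= 14315.6441


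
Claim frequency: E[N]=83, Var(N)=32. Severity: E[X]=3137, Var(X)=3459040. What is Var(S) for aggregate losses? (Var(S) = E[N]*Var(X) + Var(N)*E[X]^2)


Var(S) = E[N]*Var(X) + Var(N)*E[X]^2
= 83*3459040 + 32*3137^2
= 287100320 + 314904608
= 6.0200e+08


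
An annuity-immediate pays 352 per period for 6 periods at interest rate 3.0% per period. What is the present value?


PV = PMT * (1 - (1+i)^(-n)) / i
= 352 * (1 - (1+0.03)^(-6)) / 0.03
= 352 * (1 - 0.837484) / 0.03
= 352 * 5.417191
= 1906.8514


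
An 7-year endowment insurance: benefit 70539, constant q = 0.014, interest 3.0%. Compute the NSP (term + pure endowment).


Term component = 5910.0538
Pure endowment = 7_p_x * v^7 * benefit = 0.906021 * 0.813092 * 70539 = 51964.5452
NSP = 57874.599


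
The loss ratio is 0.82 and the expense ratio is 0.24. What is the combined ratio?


Combined ratio = loss ratio + expense ratio
= 0.82 + 0.24
= 1.06


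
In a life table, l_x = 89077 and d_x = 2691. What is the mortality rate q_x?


q_x = d_x / l_x
= 2691 / 89077
= 0.0302


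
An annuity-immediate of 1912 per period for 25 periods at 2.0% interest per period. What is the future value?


FV = PMT * ((1+i)^n - 1) / i
= 1912 * ((1.02)^25 - 1) / 0.02
= 1912 * (1.640606 - 1) / 0.02
= 61241.9331


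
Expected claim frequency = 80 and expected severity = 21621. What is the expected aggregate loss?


E[S] = E[N] * E[X]
= 80 * 21621
= 1.7297e+06


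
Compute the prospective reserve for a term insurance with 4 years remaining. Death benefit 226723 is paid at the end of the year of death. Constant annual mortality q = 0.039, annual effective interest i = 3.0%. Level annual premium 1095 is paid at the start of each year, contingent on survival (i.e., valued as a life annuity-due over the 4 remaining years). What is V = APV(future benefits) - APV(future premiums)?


v = 1/(1+i) = 0.970874
APV(future benefits) per unit = sum_{k=0}^{3} k_p_x * q * v^(k+1) = 0.136905
APV(future benefits) = 226723 * 0.136905 = 31039.6176
Life annuity-due factor ä_{x:4} = sum_{k=0}^{3} k_p_x * v^k = 3.615708
APV(future premiums) = 1095 * 3.615708 = 3959.2007
V = 31039.6176 - 3959.2007
= 27080.4169


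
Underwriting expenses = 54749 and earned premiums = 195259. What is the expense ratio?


Expense ratio = expenses / premiums
= 54749 / 195259
= 0.2804


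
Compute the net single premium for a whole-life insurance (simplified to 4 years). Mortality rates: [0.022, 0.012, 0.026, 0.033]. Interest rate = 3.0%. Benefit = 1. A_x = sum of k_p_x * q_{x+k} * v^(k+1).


v = 0.970874
Year 0: k_p_x=1.0, q=0.022, term=0.021359
Year 1: k_p_x=0.978, q=0.012, term=0.011062
Year 2: k_p_x=0.966264, q=0.026, term=0.022991
Year 3: k_p_x=0.941141, q=0.033, term=0.027594
A_x = 0.083


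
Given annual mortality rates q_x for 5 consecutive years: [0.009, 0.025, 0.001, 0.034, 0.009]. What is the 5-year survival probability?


p_k = 1 - q_k for each year
Survival = product of (1 - q_k)
= 0.991 * 0.975 * 0.999 * 0.966 * 0.991
= 0.924


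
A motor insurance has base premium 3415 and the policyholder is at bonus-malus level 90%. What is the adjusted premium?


adjusted = base * BM_level / 100
= 3415 * 90 / 100
= 3415 * 0.9
= 3073.5


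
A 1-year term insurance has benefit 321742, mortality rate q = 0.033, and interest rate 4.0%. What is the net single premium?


NSP = benefit * q * v
v = 1/(1+i) = 0.961538
NSP = 321742 * 0.033 * 0.961538
= 10209.1212


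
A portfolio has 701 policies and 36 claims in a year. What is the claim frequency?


frequency = claims / policies
= 36 / 701
= 0.0514


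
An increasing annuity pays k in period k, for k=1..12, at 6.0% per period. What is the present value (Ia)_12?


(Ia)_n = sum_{k=1}^{n} k * v^k, v = 1/(1+i)
v = 0.943396
Sum computed term by term:
(Ia)_12 = 48.7207


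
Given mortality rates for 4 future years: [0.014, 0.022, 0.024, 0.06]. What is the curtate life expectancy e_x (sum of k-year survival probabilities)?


e_x = sum_{k=1}^{n} k_p_x
k_p_x values:
  1_p_x = 0.986
  2_p_x = 0.964308
  3_p_x = 0.941165
  4_p_x = 0.884695
e_x = 3.7762


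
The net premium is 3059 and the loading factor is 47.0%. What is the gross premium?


Gross = net * (1 + loading)
= 3059 * (1 + 0.47)
= 3059 * 1.47
= 4496.73


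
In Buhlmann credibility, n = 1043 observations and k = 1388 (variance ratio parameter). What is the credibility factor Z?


Z = n / (n + k)
= 1043 / (1043 + 1388)
= 1043 / 2431
= 0.429


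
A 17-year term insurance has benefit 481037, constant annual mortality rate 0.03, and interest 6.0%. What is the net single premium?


NSP = benefit * sum_{k=0}^{n-1} k_p_x * q * v^(k+1)
With constant q=0.03, v=0.943396
Sum = 0.259577
NSP = 481037 * 0.259577
= 124866.2067


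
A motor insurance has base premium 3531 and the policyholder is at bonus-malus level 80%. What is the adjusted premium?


adjusted = base * BM_level / 100
= 3531 * 80 / 100
= 3531 * 0.8
= 2824.8


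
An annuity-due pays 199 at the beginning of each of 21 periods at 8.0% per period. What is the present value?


PV_due = PMT * (1-(1+i)^(-n))/i * (1+i)
PV_immediate = 1993.3438
PV_due = 1993.3438 * 1.08
= 2152.8113


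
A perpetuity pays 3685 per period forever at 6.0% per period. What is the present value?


PV = PMT / i
= 3685 / 0.06
= 61416.6667


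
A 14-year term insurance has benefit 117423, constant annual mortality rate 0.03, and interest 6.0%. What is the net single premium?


NSP = benefit * sum_{k=0}^{n-1} k_p_x * q * v^(k+1)
With constant q=0.03, v=0.943396
Sum = 0.237083
NSP = 117423 * 0.237083
= 27839.0317


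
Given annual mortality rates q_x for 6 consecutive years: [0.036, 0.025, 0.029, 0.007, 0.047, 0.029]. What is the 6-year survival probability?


p_k = 1 - q_k for each year
Survival = product of (1 - q_k)
= 0.964 * 0.975 * 0.971 * 0.993 * 0.953 * 0.971
= 0.8386


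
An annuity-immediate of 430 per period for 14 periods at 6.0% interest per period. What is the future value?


FV = PMT * ((1+i)^n - 1) / i
= 430 * ((1.06)^14 - 1) / 0.06
= 430 * (2.260904 - 1) / 0.06
= 9036.4783


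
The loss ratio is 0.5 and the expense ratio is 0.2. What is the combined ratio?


Combined ratio = loss ratio + expense ratio
= 0.5 + 0.2
= 0.7


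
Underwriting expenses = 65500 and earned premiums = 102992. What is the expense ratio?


Expense ratio = expenses / premiums
= 65500 / 102992
= 0.636


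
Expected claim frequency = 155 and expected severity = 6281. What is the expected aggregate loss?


E[S] = E[N] * E[X]
= 155 * 6281
= 973555


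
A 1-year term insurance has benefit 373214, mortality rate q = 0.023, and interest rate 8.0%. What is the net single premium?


NSP = benefit * q * v
v = 1/(1+i) = 0.925926
NSP = 373214 * 0.023 * 0.925926
= 7948.0759


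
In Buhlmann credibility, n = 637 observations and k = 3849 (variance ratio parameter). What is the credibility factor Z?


Z = n / (n + k)
= 637 / (637 + 3849)
= 637 / 4486
= 0.142


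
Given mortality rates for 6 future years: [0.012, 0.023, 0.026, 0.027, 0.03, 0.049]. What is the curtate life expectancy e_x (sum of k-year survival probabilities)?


e_x = sum_{k=1}^{n} k_p_x
k_p_x values:
  1_p_x = 0.988
  2_p_x = 0.965276
  3_p_x = 0.940179
  4_p_x = 0.914794
  5_p_x = 0.88735
  6_p_x = 0.84387
e_x = 5.5395


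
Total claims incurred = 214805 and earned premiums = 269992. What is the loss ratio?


Loss ratio = claims / premiums
= 214805 / 269992
= 0.7956


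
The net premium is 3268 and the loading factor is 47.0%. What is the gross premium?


Gross = net * (1 + loading)
= 3268 * (1 + 0.47)
= 3268 * 1.47
= 4803.96


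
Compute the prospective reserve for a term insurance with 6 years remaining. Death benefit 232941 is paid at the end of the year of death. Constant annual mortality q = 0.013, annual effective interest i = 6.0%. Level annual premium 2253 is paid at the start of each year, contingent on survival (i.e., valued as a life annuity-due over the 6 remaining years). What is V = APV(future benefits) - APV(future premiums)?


v = 1/(1+i) = 0.943396
APV(future benefits) per unit = sum_{k=0}^{5} k_p_x * q * v^(k+1) = 0.062021
APV(future benefits) = 232941 * 0.062021 = 14447.1596
Life annuity-due factor ä_{x:6} = sum_{k=0}^{5} k_p_x * v^k = 5.057071
APV(future premiums) = 2253 * 5.057071 = 11393.5809
V = 14447.1596 - 11393.5809
= 3053.5787


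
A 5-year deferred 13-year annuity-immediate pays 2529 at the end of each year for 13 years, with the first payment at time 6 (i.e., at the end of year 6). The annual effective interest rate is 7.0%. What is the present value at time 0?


PV at time 5 of the 13-year annuity-immediate:
a_n = 2529 * (1-(1+0.07)^(-13))/0.07 = 21136.4987
Discount back 5 years to time 0:
PV = 21136.4987 * (1+0.07)^(-5)
= 21136.4987 * 0.712986
= 15070.0315


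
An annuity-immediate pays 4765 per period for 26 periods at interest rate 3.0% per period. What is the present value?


PV = PMT * (1 - (1+i)^(-n)) / i
= 4765 * (1 - (1+0.03)^(-26)) / 0.03
= 4765 * (1 - 0.463695) / 0.03
= 4765 * 17.876842
= 85183.1541


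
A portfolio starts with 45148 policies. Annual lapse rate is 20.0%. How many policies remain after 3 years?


remaining = initial * (1 - lapse)^years
= 45148 * (1 - 0.2)^3
= 45148 * 0.512
= 23115.776


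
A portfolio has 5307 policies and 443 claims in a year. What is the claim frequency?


frequency = claims / policies
= 443 / 5307
= 0.0835


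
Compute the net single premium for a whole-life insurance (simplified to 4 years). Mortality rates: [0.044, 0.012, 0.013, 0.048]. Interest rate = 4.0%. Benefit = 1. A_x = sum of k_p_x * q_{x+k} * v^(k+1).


v = 0.961538
Year 0: k_p_x=1.0, q=0.044, term=0.042308
Year 1: k_p_x=0.956, q=0.012, term=0.010607
Year 2: k_p_x=0.944528, q=0.013, term=0.010916
Year 3: k_p_x=0.932249, q=0.048, term=0.038251
A_x = 0.1021


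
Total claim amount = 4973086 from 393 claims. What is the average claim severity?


severity = total / number
= 4973086 / 393
= 12654.1628


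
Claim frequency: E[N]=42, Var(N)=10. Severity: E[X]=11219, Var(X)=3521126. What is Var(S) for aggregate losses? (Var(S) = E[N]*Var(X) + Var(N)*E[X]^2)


Var(S) = E[N]*Var(X) + Var(N)*E[X]^2
= 42*3521126 + 10*11219^2
= 147887292 + 1258659610
= 1.4065e+09


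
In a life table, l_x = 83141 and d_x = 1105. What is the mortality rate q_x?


q_x = d_x / l_x
= 1105 / 83141
= 0.0133


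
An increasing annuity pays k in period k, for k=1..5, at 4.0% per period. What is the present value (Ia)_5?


(Ia)_n = sum_{k=1}^{n} k * v^k, v = 1/(1+i)
v = 0.961538
Sum computed term by term:
(Ia)_5 = 13.0065


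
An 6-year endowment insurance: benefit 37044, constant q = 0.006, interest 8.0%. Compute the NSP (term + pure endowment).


Term component = 1013.5727
Pure endowment = 6_p_x * v^6 * benefit = 0.964536 * 0.63017 * 37044 = 22516.1249
NSP = 23529.6976


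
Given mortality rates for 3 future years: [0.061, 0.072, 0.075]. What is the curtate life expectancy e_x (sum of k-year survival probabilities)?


e_x = sum_{k=1}^{n} k_p_x
k_p_x values:
  1_p_x = 0.939
  2_p_x = 0.871392
  3_p_x = 0.806038
e_x = 2.6164


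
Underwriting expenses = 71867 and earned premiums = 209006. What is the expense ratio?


Expense ratio = expenses / premiums
= 71867 / 209006
= 0.3439


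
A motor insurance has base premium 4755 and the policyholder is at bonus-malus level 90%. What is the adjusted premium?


adjusted = base * BM_level / 100
= 4755 * 90 / 100
= 4755 * 0.9
= 4279.5


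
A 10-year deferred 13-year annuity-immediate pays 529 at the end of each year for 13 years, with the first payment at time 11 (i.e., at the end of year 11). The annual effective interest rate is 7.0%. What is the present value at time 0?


PV at time 10 of the 13-year annuity-immediate:
a_n = 529 * (1-(1+0.07)^(-13))/0.07 = 4421.1972
Discount back 10 years to time 0:
PV = 4421.1972 * (1+0.07)^(-10)
= 4421.1972 * 0.508349
= 2247.5125


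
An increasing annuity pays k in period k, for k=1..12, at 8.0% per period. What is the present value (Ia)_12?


(Ia)_n = sum_{k=1}^{n} k * v^k, v = 1/(1+i)
v = 0.925926
Sum computed term by term:
(Ia)_12 = 42.17


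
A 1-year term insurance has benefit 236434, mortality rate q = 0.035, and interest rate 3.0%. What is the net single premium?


NSP = benefit * q * v
v = 1/(1+i) = 0.970874
NSP = 236434 * 0.035 * 0.970874
= 8034.165


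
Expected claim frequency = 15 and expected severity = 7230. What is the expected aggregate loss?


E[S] = E[N] * E[X]
= 15 * 7230
= 108450


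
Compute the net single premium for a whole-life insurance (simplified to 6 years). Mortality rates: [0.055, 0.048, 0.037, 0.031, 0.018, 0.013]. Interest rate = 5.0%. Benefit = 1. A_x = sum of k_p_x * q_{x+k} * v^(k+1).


v = 0.952381
Year 0: k_p_x=1.0, q=0.055, term=0.052381
Year 1: k_p_x=0.945, q=0.048, term=0.041143
Year 2: k_p_x=0.89964, q=0.037, term=0.028754
Year 3: k_p_x=0.866353, q=0.031, term=0.022095
Year 4: k_p_x=0.839496, q=0.018, term=0.01184
Year 5: k_p_x=0.824385, q=0.013, term=0.007997
A_x = 0.1642


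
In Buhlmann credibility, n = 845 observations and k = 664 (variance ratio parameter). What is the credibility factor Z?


Z = n / (n + k)
= 845 / (845 + 664)
= 845 / 1509
= 0.56


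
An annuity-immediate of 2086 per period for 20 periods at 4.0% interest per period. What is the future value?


FV = PMT * ((1+i)^n - 1) / i
= 2086 * ((1.04)^20 - 1) / 0.04
= 2086 * (2.191123 - 1) / 0.04
= 62117.0719


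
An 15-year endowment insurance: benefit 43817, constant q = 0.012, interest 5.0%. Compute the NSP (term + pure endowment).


Term component = 5077.0441
Pure endowment = 15_p_x * v^15 * benefit = 0.834361 * 0.481017 * 43817 = 17585.6053
NSP = 22662.6495


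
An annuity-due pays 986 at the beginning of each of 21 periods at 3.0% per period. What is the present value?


PV_due = PMT * (1-(1+i)^(-n))/i * (1+i)
PV_immediate = 15199.2138
PV_due = 15199.2138 * 1.03
= 15655.1902


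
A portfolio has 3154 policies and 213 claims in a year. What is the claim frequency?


frequency = claims / policies
= 213 / 3154
= 0.0675


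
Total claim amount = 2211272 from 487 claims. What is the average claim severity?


severity = total / number
= 2211272 / 487
= 4540.5996


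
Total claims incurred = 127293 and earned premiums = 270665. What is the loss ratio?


Loss ratio = claims / premiums
= 127293 / 270665
= 0.4703


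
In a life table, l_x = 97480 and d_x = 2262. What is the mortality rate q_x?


q_x = d_x / l_x
= 2262 / 97480
= 0.0232


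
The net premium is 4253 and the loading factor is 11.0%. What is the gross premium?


Gross = net * (1 + loading)
= 4253 * (1 + 0.11)
= 4253 * 1.11
= 4720.83


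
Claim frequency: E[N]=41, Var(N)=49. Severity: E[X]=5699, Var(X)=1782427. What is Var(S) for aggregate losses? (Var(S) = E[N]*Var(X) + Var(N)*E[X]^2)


Var(S) = E[N]*Var(X) + Var(N)*E[X]^2
= 41*1782427 + 49*5699^2
= 73079507 + 1591451449
= 1.6645e+09


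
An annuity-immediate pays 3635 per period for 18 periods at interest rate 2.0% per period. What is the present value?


PV = PMT * (1 - (1+i)^(-n)) / i
= 3635 * (1 - (1+0.02)^(-18)) / 0.02
= 3635 * (1 - 0.700159) / 0.02
= 3635 * 14.992031
= 54496.0336


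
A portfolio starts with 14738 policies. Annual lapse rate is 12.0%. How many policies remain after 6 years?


remaining = initial * (1 - lapse)^years
= 14738 * (1 - 0.12)^6
= 14738 * 0.464404
= 6844.3874
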